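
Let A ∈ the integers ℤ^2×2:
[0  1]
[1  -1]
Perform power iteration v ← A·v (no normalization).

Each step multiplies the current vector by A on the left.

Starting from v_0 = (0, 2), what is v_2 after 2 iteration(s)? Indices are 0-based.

v_0 = (0, 2).
v_1 = A·v_0 = (2, -2).
v_2 = A·v_1 = (-2, 4).

v_2 = (-2, 4)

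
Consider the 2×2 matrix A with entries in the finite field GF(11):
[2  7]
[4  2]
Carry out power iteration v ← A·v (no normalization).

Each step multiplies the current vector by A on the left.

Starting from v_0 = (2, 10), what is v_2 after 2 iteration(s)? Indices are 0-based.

v_0 = (2, 10).
v_1 = A·v_0 = (8, 6).
v_2 = A·v_1 = (3, 0).

v_2 = (3, 0)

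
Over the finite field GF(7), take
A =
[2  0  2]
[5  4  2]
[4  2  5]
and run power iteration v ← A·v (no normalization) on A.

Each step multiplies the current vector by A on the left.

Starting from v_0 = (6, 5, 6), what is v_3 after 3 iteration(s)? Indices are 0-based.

v_3 = (4, 3, 0)

v_0 = (6, 5, 6).
v_1 = A·v_0 = (3, 6, 1).
v_2 = A·v_1 = (1, 6, 1).
v_3 = A·v_2 = (4, 3, 0).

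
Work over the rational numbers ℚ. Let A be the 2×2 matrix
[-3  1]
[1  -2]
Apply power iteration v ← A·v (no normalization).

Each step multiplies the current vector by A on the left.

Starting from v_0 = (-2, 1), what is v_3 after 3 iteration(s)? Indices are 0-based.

v_3 = (90, -55)

v_0 = (-2, 1).
v_1 = A·v_0 = (7, -4).
v_2 = A·v_1 = (-25, 15).
v_3 = A·v_2 = (90, -55).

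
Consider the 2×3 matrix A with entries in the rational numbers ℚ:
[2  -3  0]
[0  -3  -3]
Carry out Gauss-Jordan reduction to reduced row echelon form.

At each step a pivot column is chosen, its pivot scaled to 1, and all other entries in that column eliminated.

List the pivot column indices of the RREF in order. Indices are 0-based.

[1] R0 /= 2  ⇒  (1, -3/2, 0)
[2] R1 /= -3  ⇒  (0, 1, 1)
     R0 -= -3/2·R1  ⇒  (1, 0, 3/2)

pivot columns: 0, 1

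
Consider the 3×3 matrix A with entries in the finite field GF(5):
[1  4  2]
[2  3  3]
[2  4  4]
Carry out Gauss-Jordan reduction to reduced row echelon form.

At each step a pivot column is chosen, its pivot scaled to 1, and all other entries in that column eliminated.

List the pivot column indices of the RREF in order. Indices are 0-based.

pivot columns: 0, 1, 2

step 1: normalize row 0 (÷1) = (1, 4, 2)
  row 1: subtract 2×row0 = (0, 0, 4)
  row 2: subtract 2×row0 = (0, 1, 0)
step 2: exchange rows 1,2
step 2: normalize row 1 (÷1) = (0, 1, 0)
  row 0: subtract 4×row1 = (1, 0, 2)
step 3: normalize row 2 (÷4) = (0, 0, 1)
  row 0: subtract 2×row2 = (1, 0, 0)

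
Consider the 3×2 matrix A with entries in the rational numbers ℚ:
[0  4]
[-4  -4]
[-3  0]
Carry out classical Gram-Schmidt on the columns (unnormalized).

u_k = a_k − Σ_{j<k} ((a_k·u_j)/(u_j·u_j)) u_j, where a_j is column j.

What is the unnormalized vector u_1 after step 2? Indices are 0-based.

Step 1: u_0 = a_0 = (0, -4, -3).
Step 2: u_1 = a_1 − (16/25)·u_0 = (4, -36/25, 48/25).

u_1 = (4, -36/25, 48/25)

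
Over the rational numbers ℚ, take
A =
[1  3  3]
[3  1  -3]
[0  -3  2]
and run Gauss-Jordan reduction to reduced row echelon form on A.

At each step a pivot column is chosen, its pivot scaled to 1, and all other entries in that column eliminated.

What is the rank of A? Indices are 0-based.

step 1: normalize row 0 (÷1) = (1, 3, 3)
  row 1: subtract 3×row0 = (0, -8, -12)
step 2: normalize row 1 (÷-8) = (0, 1, 3/2)
  row 0: subtract 3×row1 = (1, 0, -3/2)
  row 2: subtract -3×row1 = (0, 0, 13/2)
step 3: normalize row 2 (÷13/2) = (0, 0, 1)
  row 0: subtract -3/2×row2 = (1, 0, 0)
  row 1: subtract 3/2×row2 = (0, 1, 0)

rank = 3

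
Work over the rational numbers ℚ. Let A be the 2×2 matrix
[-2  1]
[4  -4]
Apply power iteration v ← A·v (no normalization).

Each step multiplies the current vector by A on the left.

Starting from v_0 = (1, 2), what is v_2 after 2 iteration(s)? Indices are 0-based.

v_2 = (-4, 16)

v_0 = (1, 2).
v_1 = A·v_0 = (0, -4).
v_2 = A·v_1 = (-4, 16).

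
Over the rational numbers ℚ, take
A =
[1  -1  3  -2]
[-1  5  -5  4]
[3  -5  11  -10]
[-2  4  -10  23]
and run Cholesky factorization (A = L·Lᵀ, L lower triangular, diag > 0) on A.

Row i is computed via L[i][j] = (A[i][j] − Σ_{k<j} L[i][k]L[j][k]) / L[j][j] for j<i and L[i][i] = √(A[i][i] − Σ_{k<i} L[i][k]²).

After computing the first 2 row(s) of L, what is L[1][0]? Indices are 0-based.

L[1][0] = -1

Step 1: L[0][0] = √(1) = 1.
  L[1][0] = (-1) / L[0][0] = -1.
Step 2: L[1][1] = √(4) = 2.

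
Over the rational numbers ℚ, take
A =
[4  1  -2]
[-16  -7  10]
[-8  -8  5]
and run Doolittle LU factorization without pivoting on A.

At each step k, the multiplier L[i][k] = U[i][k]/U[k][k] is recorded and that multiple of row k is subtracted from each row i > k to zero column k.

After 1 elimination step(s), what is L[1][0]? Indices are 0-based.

Step 1: pivot at (0,0) is 4.
  row1 ← row1 − (-4)·row0  ⇒  L[1][0]=-4, U row1=(0, -3, 2)
  row2 ← row2 − (-2)·row0  ⇒  L[2][0]=-2, U row2=(0, -6, 1)

L[1][0] = -4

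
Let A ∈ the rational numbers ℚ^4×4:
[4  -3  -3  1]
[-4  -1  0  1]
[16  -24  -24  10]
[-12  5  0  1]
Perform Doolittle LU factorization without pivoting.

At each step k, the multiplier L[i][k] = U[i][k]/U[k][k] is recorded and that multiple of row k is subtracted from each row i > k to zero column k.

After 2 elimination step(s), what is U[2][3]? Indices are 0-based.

Step 1: pivot at (0,0) is 4.
  row1 ← row1 − (-1)·row0  ⇒  L[1][0]=-1, U row1=(0, -4, -3, 2)
  row2 ← row2 − (4)·row0  ⇒  L[2][0]=4, U row2=(0, -12, -12, 6)
  row3 ← row3 − (-3)·row0  ⇒  L[3][0]=-3, U row3=(0, -4, -9, 4)
Step 2: pivot at (1,1) is -4.
  row2 ← row2 − (3)·row1  ⇒  L[2][1]=3, U row2=(0, 0, -3, 0)
  row3 ← row3 − (1)·row1  ⇒  L[3][1]=1, U row3=(0, 0, -6, 2)

U[2][3] = 0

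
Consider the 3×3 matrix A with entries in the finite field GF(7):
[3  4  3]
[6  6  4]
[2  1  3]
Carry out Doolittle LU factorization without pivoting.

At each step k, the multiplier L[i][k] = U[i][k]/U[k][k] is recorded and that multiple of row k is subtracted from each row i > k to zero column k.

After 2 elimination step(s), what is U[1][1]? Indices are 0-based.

Step 1: pivot at (0,0) is 3.
  row1 ← row1 − (2)·row0  ⇒  L[1][0]=2, U row1=(0, 5, 5)
  row2 ← row2 − (3)·row0  ⇒  L[2][0]=3, U row2=(0, 3, 1)
Step 2: pivot at (1,1) is 5.
  row2 ← row2 − (2)·row1  ⇒  L[2][1]=2, U row2=(0, 0, 5)

U[1][1] = 5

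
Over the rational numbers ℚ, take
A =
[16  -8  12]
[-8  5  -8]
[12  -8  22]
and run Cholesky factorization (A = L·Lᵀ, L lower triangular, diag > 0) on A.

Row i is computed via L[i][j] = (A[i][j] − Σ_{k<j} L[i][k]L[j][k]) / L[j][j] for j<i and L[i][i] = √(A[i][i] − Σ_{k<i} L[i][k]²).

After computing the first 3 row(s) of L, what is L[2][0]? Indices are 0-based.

L[2][0] = 3

Step 1: L[0][0] = √(16) = 4.
  L[1][0] = (-8) / L[0][0] = -2.
Step 2: L[1][1] = √(1) = 1.
  L[2][0] = (12) / L[0][0] = 3.
  L[2][1] = (-2) / L[1][1] = -2.
Step 3: L[2][2] = √(9) = 3.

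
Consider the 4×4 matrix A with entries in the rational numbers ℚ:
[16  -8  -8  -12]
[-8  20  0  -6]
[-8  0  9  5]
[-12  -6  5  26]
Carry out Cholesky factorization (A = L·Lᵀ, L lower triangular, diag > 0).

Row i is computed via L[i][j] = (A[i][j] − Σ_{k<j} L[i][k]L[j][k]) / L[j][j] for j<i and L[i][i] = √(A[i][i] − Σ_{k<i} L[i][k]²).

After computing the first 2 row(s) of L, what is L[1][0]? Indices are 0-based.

Step 1: L[0][0] = √(16) = 4.
  L[1][0] = (-8) / L[0][0] = -2.
Step 2: L[1][1] = √(16) = 4.

L[1][0] = -2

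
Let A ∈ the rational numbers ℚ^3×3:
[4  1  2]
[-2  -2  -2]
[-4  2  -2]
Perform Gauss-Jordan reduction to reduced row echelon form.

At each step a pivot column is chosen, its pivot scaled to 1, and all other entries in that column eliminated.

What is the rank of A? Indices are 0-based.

pivot(0,0)=4: scale R0 → (1, 1/4, 1/2)
  clear (1,0): R1 −= (-2)R0 → (0, -3/2, -1)
  clear (2,0): R2 −= (-4)R0 → (0, 3, 0)
pivot(1,1)=-3/2: scale R1 → (0, 1, 2/3)
  clear (0,1): R0 −= (1/4)R1 → (1, 0, 1/3)
  clear (2,1): R2 −= (3)R1 → (0, 0, -2)
pivot(2,2)=-2: scale R2 → (0, 0, 1)
  clear (0,2): R0 −= (1/3)R2 → (1, 0, 0)
  clear (1,2): R1 −= (2/3)R2 → (0, 1, 0)

rank = 3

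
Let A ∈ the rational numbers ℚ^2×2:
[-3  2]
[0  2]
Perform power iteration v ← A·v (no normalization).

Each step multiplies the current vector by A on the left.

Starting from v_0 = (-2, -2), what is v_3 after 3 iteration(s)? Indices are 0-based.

v_3 = (26, -16)

v_0 = (-2, -2).
v_1 = A·v_0 = (2, -4).
v_2 = A·v_1 = (-14, -8).
v_3 = A·v_2 = (26, -16).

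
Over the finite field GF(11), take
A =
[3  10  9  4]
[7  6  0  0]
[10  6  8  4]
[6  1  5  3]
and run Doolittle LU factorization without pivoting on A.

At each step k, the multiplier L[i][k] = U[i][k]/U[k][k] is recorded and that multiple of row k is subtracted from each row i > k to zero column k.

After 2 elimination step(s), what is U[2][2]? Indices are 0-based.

k=0: U[0][0]=3
  eliminate (1,0): mult=6, new row 1: (0, 1, 1, 9); set L[1][0]=6
  eliminate (2,0): mult=7, new row 2: (0, 2, 0, 9); set L[2][0]=7
  eliminate (3,0): mult=2, new row 3: (0, 3, 9, 6); set L[3][0]=2
k=1: U[1][1]=1
  eliminate (2,1): mult=2, new row 2: (0, 0, 9, 2); set L[2][1]=2
  eliminate (3,1): mult=3, new row 3: (0, 0, 6, 1); set L[3][1]=3

U[2][2] = 9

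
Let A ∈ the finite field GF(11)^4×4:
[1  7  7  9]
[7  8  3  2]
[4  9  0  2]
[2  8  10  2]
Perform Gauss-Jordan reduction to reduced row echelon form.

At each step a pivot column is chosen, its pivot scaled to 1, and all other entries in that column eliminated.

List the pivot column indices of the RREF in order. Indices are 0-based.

pivot columns: 0, 1, 2, 3

[1] R0 /= 1  ⇒  (1, 7, 7, 9)
     R1 -= 7·R0  ⇒  (0, 3, 9, 5)
     R2 -= 4·R0  ⇒  (0, 3, 5, 10)
     R3 -= 2·R0  ⇒  (0, 5, 7, 6)
[2] R1 /= 3  ⇒  (0, 1, 3, 9)
     R0 -= 7·R1  ⇒  (1, 0, 8, 1)
     R2 -= 3·R1  ⇒  (0, 0, 7, 5)
     R3 -= 5·R1  ⇒  (0, 0, 3, 5)
[3] R2 /= 7  ⇒  (0, 0, 1, 7)
     R0 -= 8·R2  ⇒  (1, 0, 0, 0)
     R1 -= 3·R2  ⇒  (0, 1, 0, 10)
     R3 -= 3·R2  ⇒  (0, 0, 0, 6)
[4] R3 /= 6  ⇒  (0, 0, 0, 1)
     R1 -= 10·R3  ⇒  (0, 1, 0, 0)
     R2 -= 7·R3  ⇒  (0, 0, 1, 0)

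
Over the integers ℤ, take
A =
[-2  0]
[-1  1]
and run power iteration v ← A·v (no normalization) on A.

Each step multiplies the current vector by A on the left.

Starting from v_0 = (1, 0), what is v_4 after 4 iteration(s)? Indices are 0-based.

v_4 = (16, 5)

v_0 = (1, 0).
v_1 = A·v_0 = (-2, -1).
v_2 = A·v_1 = (4, 1).
v_3 = A·v_2 = (-8, -3).
v_4 = A·v_3 = (16, 5).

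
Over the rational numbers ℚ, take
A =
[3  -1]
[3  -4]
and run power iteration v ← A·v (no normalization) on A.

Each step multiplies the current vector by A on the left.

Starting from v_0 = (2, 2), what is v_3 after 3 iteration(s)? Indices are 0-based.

v_0 = (2, 2).
v_1 = A·v_0 = (4, -2).
v_2 = A·v_1 = (14, 20).
v_3 = A·v_2 = (22, -38).

v_3 = (22, -38)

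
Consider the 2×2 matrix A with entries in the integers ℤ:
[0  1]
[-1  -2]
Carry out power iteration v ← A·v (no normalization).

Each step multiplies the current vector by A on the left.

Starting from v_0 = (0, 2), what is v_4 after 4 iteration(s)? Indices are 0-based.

v_4 = (-8, 10)

v_0 = (0, 2).
v_1 = A·v_0 = (2, -4).
v_2 = A·v_1 = (-4, 6).
v_3 = A·v_2 = (6, -8).
v_4 = A·v_3 = (-8, 10).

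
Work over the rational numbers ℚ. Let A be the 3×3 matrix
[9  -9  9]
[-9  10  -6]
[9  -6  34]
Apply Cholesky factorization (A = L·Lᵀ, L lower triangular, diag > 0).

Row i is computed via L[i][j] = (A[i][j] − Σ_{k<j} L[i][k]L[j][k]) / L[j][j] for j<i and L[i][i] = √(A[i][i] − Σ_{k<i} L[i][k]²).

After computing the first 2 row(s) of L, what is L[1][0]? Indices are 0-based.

L[1][0] = -3

Step 1: L[0][0] = √(9) = 3.
  L[1][0] = (-9) / L[0][0] = -3.
Step 2: L[1][1] = √(1) = 1.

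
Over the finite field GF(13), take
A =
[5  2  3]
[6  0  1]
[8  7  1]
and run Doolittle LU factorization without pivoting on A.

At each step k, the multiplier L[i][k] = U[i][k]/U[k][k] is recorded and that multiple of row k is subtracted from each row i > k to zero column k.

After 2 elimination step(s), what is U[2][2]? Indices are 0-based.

[col 0] pivot 5
  R1 -= 9*R0 → (0, 8, 0)  (L[1][0] := 9)
  R2 -= 12*R0 → (0, 9, 4)  (L[2][0] := 12)
[col 1] pivot 8
  R2 -= 6*R1 → (0, 0, 4)  (L[2][1] := 6)

U[2][2] = 4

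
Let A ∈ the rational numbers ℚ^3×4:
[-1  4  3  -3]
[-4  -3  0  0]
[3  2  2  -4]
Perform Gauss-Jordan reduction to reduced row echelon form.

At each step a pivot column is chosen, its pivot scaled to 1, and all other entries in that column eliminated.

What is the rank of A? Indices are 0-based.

rank = 3

[1] R0 /= -1  ⇒  (1, -4, -3, 3)
     R1 -= -4·R0  ⇒  (0, -19, -12, 12)
     R2 -= 3·R0  ⇒  (0, 14, 11, -13)
[2] R1 /= -19  ⇒  (0, 1, 12/19, -12/19)
     R0 -= -4·R1  ⇒  (1, 0, -9/19, 9/19)
     R2 -= 14·R1  ⇒  (0, 0, 41/19, -79/19)
[3] R2 /= 41/19  ⇒  (0, 0, 1, -79/41)
     R0 -= -9/19·R2  ⇒  (1, 0, 0, -18/41)
     R1 -= 12/19·R2  ⇒  (0, 1, 0, 24/41)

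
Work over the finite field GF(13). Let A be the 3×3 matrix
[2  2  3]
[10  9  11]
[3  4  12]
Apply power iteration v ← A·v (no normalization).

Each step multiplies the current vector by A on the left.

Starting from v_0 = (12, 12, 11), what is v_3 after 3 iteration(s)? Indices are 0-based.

v_0 = (12, 12, 11).
v_1 = A·v_0 = (3, 11, 8).
v_2 = A·v_1 = (0, 9, 6).
v_3 = A·v_2 = (10, 4, 4).

v_3 = (10, 4, 4)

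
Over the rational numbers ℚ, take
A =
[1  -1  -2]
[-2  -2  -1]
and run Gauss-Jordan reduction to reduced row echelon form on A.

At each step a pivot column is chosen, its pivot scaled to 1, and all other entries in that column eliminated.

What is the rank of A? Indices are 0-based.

rank = 2

[1] R0 /= 1  ⇒  (1, -1, -2)
     R1 -= -2·R0  ⇒  (0, -4, -5)
[2] R1 /= -4  ⇒  (0, 1, 5/4)
     R0 -= -1·R1  ⇒  (1, 0, -3/4)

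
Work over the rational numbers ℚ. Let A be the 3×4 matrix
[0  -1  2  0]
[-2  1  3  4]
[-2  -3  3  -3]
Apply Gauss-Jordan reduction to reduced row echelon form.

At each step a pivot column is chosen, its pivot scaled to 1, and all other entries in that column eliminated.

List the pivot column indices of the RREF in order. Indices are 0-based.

pivot(0,0): swap R0↔R1
pivot(0,0)=-2: scale R0 → (1, -1/2, -3/2, -2)
  clear (2,0): R2 −= (-2)R0 → (0, -4, 0, -7)
pivot(1,1)=-1: scale R1 → (0, 1, -2, 0)
  clear (0,1): R0 −= (-1/2)R1 → (1, 0, -5/2, -2)
  clear (2,1): R2 −= (-4)R1 → (0, 0, -8, -7)
pivot(2,2)=-8: scale R2 → (0, 0, 1, 7/8)
  clear (0,2): R0 −= (-5/2)R2 → (1, 0, 0, 3/16)
  clear (1,2): R1 −= (-2)R2 → (0, 1, 0, 7/4)

pivot columns: 0, 1, 2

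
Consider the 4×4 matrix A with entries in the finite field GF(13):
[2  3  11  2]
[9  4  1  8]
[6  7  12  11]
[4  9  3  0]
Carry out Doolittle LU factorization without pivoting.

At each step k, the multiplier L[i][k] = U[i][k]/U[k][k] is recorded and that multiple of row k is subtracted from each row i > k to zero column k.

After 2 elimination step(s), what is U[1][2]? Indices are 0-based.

Step 1: pivot at (0,0) is 2.
  row1 ← row1 − (11)·row0  ⇒  L[1][0]=11, U row1=(0, 10, 10, 12)
  row2 ← row2 − (3)·row0  ⇒  L[2][0]=3, U row2=(0, 11, 5, 5)
  row3 ← row3 − (2)·row0  ⇒  L[3][0]=2, U row3=(0, 3, 7, 9)
Step 2: pivot at (1,1) is 10.
  row2 ← row2 − (5)·row1  ⇒  L[2][1]=5, U row2=(0, 0, 7, 10)
  row3 ← row3 − (12)·row1  ⇒  L[3][1]=12, U row3=(0, 0, 4, 8)

U[1][2] = 10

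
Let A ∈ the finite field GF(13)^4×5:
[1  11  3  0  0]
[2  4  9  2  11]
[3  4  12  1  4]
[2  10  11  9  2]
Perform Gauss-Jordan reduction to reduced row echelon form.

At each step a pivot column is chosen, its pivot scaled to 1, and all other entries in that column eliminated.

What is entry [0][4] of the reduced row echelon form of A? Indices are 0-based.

pivot(0,0)=1: scale R0 → (1, 11, 3, 0, 0)
  clear (1,0): R1 −= (2)R0 → (0, 8, 3, 2, 11)
  clear (2,0): R2 −= (3)R0 → (0, 10, 3, 1, 4)
  clear (3,0): R3 −= (2)R0 → (0, 1, 5, 9, 2)
pivot(1,1)=8: scale R1 → (0, 1, 2, 10, 3)
  clear (0,1): R0 −= (11)R1 → (1, 0, 7, 7, 6)
  clear (2,1): R2 −= (10)R1 → (0, 0, 9, 5, 0)
  clear (3,1): R3 −= (1)R1 → (0, 0, 3, 12, 12)
pivot(2,2)=9: scale R2 → (0, 0, 1, 2, 0)
  clear (0,2): R0 −= (7)R2 → (1, 0, 0, 6, 6)
  clear (1,2): R1 −= (2)R2 → (0, 1, 0, 6, 3)
  clear (3,2): R3 −= (3)R2 → (0, 0, 0, 6, 12)
pivot(3,3)=6: scale R3 → (0, 0, 0, 1, 2)
  clear (0,3): R0 −= (6)R3 → (1, 0, 0, 0, 7)
  clear (1,3): R1 −= (6)R3 → (0, 1, 0, 0, 4)
  clear (2,3): R2 −= (2)R3 → (0, 0, 1, 0, 9)

M[0][4] = 7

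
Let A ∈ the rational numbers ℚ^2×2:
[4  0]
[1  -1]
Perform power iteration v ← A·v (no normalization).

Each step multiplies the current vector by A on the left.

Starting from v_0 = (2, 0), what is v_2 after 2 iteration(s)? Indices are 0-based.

v_2 = (32, 6)

v_0 = (2, 0).
v_1 = A·v_0 = (8, 2).
v_2 = A·v_1 = (32, 6).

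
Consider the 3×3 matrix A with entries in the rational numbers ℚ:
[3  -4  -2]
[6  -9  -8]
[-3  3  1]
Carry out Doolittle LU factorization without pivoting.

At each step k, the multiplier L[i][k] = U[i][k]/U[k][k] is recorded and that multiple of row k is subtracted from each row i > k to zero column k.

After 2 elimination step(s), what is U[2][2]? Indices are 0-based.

Step 1: pivot at (0,0) is 3.
  row1 ← row1 − (2)·row0  ⇒  L[1][0]=2, U row1=(0, -1, -4)
  row2 ← row2 − (-1)·row0  ⇒  L[2][0]=-1, U row2=(0, -1, -1)
Step 2: pivot at (1,1) is -1.
  row2 ← row2 − (1)·row1  ⇒  L[2][1]=1, U row2=(0, 0, 3)

U[2][2] = 3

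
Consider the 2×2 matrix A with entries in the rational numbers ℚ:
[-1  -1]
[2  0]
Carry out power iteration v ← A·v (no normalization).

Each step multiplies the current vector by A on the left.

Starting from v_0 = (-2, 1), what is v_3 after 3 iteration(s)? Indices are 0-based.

v_0 = (-2, 1).
v_1 = A·v_0 = (1, -4).
v_2 = A·v_1 = (3, 2).
v_3 = A·v_2 = (-5, 6).

v_3 = (-5, 6)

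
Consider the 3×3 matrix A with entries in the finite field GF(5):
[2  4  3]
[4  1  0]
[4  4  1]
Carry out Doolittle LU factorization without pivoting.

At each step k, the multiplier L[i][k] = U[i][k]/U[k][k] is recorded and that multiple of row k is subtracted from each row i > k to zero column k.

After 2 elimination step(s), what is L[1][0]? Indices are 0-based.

[col 0] pivot 2
  R1 -= 2*R0 → (0, 3, 4)  (L[1][0] := 2)
  R2 -= 2*R0 → (0, 1, 0)  (L[2][0] := 2)
[col 1] pivot 3
  R2 -= 2*R1 → (0, 0, 2)  (L[2][1] := 2)

L[1][0] = 2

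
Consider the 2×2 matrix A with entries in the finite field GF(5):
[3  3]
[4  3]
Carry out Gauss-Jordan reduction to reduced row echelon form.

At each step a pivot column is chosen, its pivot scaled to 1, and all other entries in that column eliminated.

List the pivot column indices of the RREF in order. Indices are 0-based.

pivot(0,0)=3: scale R0 → (1, 1)
  clear (1,0): R1 −= (4)R0 → (0, 4)
pivot(1,1)=4: scale R1 → (0, 1)
  clear (0,1): R0 −= (1)R1 → (1, 0)

pivot columns: 0, 1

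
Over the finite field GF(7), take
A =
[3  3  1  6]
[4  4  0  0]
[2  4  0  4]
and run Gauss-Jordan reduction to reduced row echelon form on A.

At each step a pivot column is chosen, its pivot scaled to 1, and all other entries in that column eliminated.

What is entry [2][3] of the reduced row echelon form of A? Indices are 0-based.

[1] R0 /= 3  ⇒  (1, 1, 5, 2)
     R1 -= 4·R0  ⇒  (0, 0, 1, 6)
     R2 -= 2·R0  ⇒  (0, 2, 4, 0)
[2] R1 <-> R2
[2] R1 /= 2  ⇒  (0, 1, 2, 0)
     R0 -= 1·R1  ⇒  (1, 0, 3, 2)
[3] R2 /= 1  ⇒  (0, 0, 1, 6)
     R0 -= 3·R2  ⇒  (1, 0, 0, 5)
     R1 -= 2·R2  ⇒  (0, 1, 0, 2)

M[2][3] = 6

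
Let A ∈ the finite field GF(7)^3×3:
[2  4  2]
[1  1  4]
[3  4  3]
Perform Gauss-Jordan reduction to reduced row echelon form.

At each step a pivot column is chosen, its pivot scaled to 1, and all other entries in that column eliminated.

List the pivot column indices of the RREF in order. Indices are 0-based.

pivot columns: 0, 1, 2

pivot(0,0)=2: scale R0 → (1, 2, 1)
  clear (1,0): R1 −= (1)R0 → (0, 6, 3)
  clear (2,0): R2 −= (3)R0 → (0, 5, 0)
pivot(1,1)=6: scale R1 → (0, 1, 4)
  clear (0,1): R0 −= (2)R1 → (1, 0, 0)
  clear (2,1): R2 −= (5)R1 → (0, 0, 1)
pivot(2,2)=1: scale R2 → (0, 0, 1)
  clear (1,2): R1 −= (4)R2 → (0, 1, 0)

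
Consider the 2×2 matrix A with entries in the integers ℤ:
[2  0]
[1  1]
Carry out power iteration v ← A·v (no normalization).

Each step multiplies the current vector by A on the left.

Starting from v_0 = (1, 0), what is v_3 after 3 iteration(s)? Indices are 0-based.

v_3 = (8, 7)

v_0 = (1, 0).
v_1 = A·v_0 = (2, 1).
v_2 = A·v_1 = (4, 3).
v_3 = A·v_2 = (8, 7).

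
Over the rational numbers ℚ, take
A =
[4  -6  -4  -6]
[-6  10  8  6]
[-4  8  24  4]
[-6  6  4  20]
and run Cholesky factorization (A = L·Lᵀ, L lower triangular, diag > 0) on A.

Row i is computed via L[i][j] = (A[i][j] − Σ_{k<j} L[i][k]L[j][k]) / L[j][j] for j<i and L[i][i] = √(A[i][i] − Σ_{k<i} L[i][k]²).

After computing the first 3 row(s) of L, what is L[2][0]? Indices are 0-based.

L[2][0] = -2

Step 1: L[0][0] = √(4) = 2.
  L[1][0] = (-6) / L[0][0] = -3.
Step 2: L[1][1] = √(1) = 1.
  L[2][0] = (-4) / L[0][0] = -2.
  L[2][1] = (2) / L[1][1] = 2.
Step 3: L[2][2] = √(16) = 4.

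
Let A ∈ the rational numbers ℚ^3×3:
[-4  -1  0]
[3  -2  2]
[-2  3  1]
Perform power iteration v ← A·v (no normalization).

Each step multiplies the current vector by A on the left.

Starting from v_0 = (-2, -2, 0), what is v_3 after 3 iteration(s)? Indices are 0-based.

v_0 = (-2, -2, 0).
v_1 = A·v_0 = (10, -2, -2).
v_2 = A·v_1 = (-38, 30, -28).
v_3 = A·v_2 = (122, -230, 138).

v_3 = (122, -230, 138)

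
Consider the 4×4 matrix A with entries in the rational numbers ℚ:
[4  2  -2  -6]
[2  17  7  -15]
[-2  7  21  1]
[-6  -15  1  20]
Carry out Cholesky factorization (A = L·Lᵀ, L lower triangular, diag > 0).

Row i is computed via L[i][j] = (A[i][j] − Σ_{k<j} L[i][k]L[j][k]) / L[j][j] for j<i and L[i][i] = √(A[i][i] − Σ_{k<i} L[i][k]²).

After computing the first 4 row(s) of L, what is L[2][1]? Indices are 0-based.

Step 1: L[0][0] = √(4) = 2.
  L[1][0] = (2) / L[0][0] = 1.
Step 2: L[1][1] = √(16) = 4.
  L[2][0] = (-2) / L[0][0] = -1.
  L[2][1] = (8) / L[1][1] = 2.
Step 3: L[2][2] = √(16) = 4.
  L[3][0] = (-6) / L[0][0] = -3.
  L[3][1] = (-12) / L[1][1] = -3.
  L[3][2] = (4) / L[2][2] = 1.
Step 4: L[3][3] = √(1) = 1.

L[2][1] = 2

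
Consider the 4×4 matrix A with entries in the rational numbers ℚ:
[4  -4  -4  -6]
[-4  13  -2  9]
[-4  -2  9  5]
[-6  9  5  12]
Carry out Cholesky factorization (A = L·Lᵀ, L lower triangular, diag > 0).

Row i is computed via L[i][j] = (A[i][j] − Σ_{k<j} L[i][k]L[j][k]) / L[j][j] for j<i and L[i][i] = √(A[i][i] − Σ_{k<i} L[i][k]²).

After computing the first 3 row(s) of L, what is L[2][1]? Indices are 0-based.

L[2][1] = -2

Step 1: L[0][0] = √(4) = 2.
  L[1][0] = (-4) / L[0][0] = -2.
Step 2: L[1][1] = √(9) = 3.
  L[2][0] = (-4) / L[0][0] = -2.
  L[2][1] = (-6) / L[1][1] = -2.
Step 3: L[2][2] = √(1) = 1.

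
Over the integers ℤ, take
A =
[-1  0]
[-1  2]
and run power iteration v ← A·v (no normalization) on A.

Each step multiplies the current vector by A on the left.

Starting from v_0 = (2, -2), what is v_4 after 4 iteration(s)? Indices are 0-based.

v_4 = (2, -42)

v_0 = (2, -2).
v_1 = A·v_0 = (-2, -6).
v_2 = A·v_1 = (2, -10).
v_3 = A·v_2 = (-2, -22).
v_4 = A·v_3 = (2, -42).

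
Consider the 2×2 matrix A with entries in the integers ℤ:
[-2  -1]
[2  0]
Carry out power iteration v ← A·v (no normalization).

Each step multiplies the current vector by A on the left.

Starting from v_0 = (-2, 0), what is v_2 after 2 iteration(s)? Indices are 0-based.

v_2 = (-4, 8)

v_0 = (-2, 0).
v_1 = A·v_0 = (4, -4).
v_2 = A·v_1 = (-4, 8).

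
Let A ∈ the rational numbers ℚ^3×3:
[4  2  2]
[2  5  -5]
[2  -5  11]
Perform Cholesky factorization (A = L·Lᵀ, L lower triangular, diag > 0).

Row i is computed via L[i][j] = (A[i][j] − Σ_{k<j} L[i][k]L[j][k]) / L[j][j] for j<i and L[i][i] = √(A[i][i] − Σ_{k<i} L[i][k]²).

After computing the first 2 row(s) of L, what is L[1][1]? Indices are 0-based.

L[1][1] = 2

Step 1: L[0][0] = √(4) = 2.
  L[1][0] = (2) / L[0][0] = 1.
Step 2: L[1][1] = √(4) = 2.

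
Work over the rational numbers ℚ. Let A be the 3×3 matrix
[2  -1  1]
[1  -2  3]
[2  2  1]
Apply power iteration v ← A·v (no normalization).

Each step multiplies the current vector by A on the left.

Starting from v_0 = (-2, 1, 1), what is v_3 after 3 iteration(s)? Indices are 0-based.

v_3 = (-22, -31, -37)

v_0 = (-2, 1, 1).
v_1 = A·v_0 = (-4, -1, -1).
v_2 = A·v_1 = (-8, -5, -11).
v_3 = A·v_2 = (-22, -31, -37).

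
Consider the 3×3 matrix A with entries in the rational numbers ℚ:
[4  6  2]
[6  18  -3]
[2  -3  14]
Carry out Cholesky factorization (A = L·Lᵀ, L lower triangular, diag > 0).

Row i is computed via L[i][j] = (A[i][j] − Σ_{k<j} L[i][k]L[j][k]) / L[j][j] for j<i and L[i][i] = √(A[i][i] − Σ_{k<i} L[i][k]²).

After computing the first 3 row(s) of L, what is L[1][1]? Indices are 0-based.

Step 1: L[0][0] = √(4) = 2.
  L[1][0] = (6) / L[0][0] = 3.
Step 2: L[1][1] = √(9) = 3.
  L[2][0] = (2) / L[0][0] = 1.
  L[2][1] = (-6) / L[1][1] = -2.
Step 3: L[2][2] = √(9) = 3.

L[1][1] = 3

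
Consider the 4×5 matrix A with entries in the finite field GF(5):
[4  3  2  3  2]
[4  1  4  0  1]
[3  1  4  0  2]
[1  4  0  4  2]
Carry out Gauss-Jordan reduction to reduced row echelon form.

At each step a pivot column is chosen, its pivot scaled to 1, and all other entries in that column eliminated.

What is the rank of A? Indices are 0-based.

rank = 4

[1] R0 /= 4  ⇒  (1, 2, 3, 2, 3)
     R1 -= 4·R0  ⇒  (0, 3, 2, 2, 4)
     R2 -= 3·R0  ⇒  (0, 0, 0, 4, 3)
     R3 -= 1·R0  ⇒  (0, 2, 2, 2, 4)
[2] R1 /= 3  ⇒  (0, 1, 4, 4, 3)
     R0 -= 2·R1  ⇒  (1, 0, 0, 4, 2)
     R3 -= 2·R1  ⇒  (0, 0, 4, 4, 3)
[3] R2 <-> R3
[3] R2 /= 4  ⇒  (0, 0, 1, 1, 2)
     R1 -= 4·R2  ⇒  (0, 1, 0, 0, 0)
[4] R3 /= 4  ⇒  (0, 0, 0, 1, 2)
     R0 -= 4·R3  ⇒  (1, 0, 0, 0, 4)
     R2 -= 1·R3  ⇒  (0, 0, 1, 0, 0)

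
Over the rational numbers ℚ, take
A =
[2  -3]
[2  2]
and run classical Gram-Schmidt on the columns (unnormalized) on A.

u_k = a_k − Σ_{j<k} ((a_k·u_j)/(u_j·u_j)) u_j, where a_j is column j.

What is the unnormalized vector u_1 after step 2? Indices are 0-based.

u_1 = (-5/2, 5/2)

Step 1: u_0 = a_0 = (2, 2).
Step 2: u_1 = a_1 − (-1/4)·u_0 = (-5/2, 5/2).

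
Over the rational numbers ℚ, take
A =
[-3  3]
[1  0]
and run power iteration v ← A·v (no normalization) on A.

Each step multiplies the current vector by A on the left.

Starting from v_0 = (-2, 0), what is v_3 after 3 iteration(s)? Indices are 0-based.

v_0 = (-2, 0).
v_1 = A·v_0 = (6, -2).
v_2 = A·v_1 = (-24, 6).
v_3 = A·v_2 = (90, -24).

v_3 = (90, -24)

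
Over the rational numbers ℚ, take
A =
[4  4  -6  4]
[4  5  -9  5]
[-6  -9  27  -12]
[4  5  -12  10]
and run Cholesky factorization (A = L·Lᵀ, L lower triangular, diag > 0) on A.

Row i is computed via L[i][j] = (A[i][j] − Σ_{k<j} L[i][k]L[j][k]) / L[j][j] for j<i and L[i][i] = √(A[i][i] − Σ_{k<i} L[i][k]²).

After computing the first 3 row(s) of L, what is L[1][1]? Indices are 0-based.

Step 1: L[0][0] = √(4) = 2.
  L[1][0] = (4) / L[0][0] = 2.
Step 2: L[1][1] = √(1) = 1.
  L[2][0] = (-6) / L[0][0] = -3.
  L[2][1] = (-3) / L[1][1] = -3.
Step 3: L[2][2] = √(9) = 3.

L[1][1] = 1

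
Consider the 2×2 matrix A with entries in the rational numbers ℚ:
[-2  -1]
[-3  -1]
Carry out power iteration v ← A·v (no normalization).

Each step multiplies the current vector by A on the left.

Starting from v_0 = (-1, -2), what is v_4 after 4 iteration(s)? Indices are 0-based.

v_0 = (-1, -2).
v_1 = A·v_0 = (4, 5).
v_2 = A·v_1 = (-13, -17).
v_3 = A·v_2 = (43, 56).
v_4 = A·v_3 = (-142, -185).

v_4 = (-142, -185)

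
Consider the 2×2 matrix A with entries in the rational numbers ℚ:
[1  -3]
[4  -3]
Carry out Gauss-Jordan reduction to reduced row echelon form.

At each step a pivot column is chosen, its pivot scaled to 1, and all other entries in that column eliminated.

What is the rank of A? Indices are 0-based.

pivot(0,0)=1: scale R0 → (1, -3)
  clear (1,0): R1 −= (4)R0 → (0, 9)
pivot(1,1)=9: scale R1 → (0, 1)
  clear (0,1): R0 −= (-3)R1 → (1, 0)

rank = 2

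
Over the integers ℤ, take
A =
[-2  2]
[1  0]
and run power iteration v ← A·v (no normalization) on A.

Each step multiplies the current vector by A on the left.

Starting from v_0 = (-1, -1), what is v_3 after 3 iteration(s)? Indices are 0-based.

v_0 = (-1, -1).
v_1 = A·v_0 = (0, -1).
v_2 = A·v_1 = (-2, 0).
v_3 = A·v_2 = (4, -2).

v_3 = (4, -2)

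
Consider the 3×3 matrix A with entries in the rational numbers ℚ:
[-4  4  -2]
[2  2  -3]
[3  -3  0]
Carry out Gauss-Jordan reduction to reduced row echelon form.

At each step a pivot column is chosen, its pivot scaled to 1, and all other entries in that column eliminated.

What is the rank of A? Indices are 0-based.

rank = 3

pivot(0,0)=-4: scale R0 → (1, -1, 1/2)
  clear (1,0): R1 −= (2)R0 → (0, 4, -4)
  clear (2,0): R2 −= (3)R0 → (0, 0, -3/2)
pivot(1,1)=4: scale R1 → (0, 1, -1)
  clear (0,1): R0 −= (-1)R1 → (1, 0, -1/2)
pivot(2,2)=-3/2: scale R2 → (0, 0, 1)
  clear (0,2): R0 −= (-1/2)R2 → (1, 0, 0)
  clear (1,2): R1 −= (-1)R2 → (0, 1, 0)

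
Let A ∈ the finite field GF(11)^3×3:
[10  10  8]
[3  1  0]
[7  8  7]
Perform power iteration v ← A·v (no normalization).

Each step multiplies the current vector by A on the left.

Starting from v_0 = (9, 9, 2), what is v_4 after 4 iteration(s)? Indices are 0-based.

v_4 = (2, 0, 9)

v_0 = (9, 9, 2).
v_1 = A·v_0 = (9, 3, 6).
v_2 = A·v_1 = (3, 8, 8).
v_3 = A·v_2 = (9, 6, 9).
v_4 = A·v_3 = (2, 0, 9).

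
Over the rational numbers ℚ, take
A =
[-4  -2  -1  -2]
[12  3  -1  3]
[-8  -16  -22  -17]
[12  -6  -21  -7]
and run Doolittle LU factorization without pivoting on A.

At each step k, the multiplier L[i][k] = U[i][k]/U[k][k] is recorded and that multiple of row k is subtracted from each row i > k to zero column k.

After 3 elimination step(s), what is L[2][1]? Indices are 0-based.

L[2][1] = 4

Step 1: pivot at (0,0) is -4.
  row1 ← row1 − (-3)·row0  ⇒  L[1][0]=-3, U row1=(0, -3, -4, -3)
  row2 ← row2 − (2)·row0  ⇒  L[2][0]=2, U row2=(0, -12, -20, -13)
  row3 ← row3 − (-3)·row0  ⇒  L[3][0]=-3, U row3=(0, -12, -24, -13)
Step 2: pivot at (1,1) is -3.
  row2 ← row2 − (4)·row1  ⇒  L[2][1]=4, U row2=(0, 0, -4, -1)
  row3 ← row3 − (4)·row1  ⇒  L[3][1]=4, U row3=(0, 0, -8, -1)
Step 3: pivot at (2,2) is -4.
  row3 ← row3 − (2)·row2  ⇒  L[3][2]=2, U row3=(0, 0, 0, 1)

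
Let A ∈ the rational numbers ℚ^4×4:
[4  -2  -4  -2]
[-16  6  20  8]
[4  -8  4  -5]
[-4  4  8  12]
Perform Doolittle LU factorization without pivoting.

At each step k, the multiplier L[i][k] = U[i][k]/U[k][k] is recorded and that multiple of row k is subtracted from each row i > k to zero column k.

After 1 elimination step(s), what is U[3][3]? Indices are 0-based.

Step 1: pivot at (0,0) is 4.
  row1 ← row1 − (-4)·row0  ⇒  L[1][0]=-4, U row1=(0, -2, 4, 0)
  row2 ← row2 − (1)·row0  ⇒  L[2][0]=1, U row2=(0, -6, 8, -3)
  row3 ← row3 − (-1)·row0  ⇒  L[3][0]=-1, U row3=(0, 2, 4, 10)

U[3][3] = 10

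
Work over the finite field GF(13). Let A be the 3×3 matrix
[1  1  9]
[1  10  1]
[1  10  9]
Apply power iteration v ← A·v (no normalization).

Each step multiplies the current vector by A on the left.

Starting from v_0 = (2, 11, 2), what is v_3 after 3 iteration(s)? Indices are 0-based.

v_3 = (12, 0, 8)

v_0 = (2, 11, 2).
v_1 = A·v_0 = (5, 10, 0).
v_2 = A·v_1 = (2, 1, 1).
v_3 = A·v_2 = (12, 0, 8).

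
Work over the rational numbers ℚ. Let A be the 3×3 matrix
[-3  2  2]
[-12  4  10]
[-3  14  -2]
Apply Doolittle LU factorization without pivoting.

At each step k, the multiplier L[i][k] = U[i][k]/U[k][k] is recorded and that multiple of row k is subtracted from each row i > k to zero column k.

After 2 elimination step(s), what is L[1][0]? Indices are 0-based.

L[1][0] = 4

[col 0] pivot -3
  R1 -= 4*R0 → (0, -4, 2)  (L[1][0] := 4)
  R2 -= 1*R0 → (0, 12, -4)  (L[2][0] := 1)
[col 1] pivot -4
  R2 -= -3*R1 → (0, 0, 2)  (L[2][1] := -3)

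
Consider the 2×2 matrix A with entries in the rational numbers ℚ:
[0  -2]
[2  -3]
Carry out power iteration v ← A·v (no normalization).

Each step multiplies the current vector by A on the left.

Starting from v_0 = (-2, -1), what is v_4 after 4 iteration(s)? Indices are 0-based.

v_4 = (34, 23)

v_0 = (-2, -1).
v_1 = A·v_0 = (2, -1).
v_2 = A·v_1 = (2, 7).
v_3 = A·v_2 = (-14, -17).
v_4 = A·v_3 = (34, 23).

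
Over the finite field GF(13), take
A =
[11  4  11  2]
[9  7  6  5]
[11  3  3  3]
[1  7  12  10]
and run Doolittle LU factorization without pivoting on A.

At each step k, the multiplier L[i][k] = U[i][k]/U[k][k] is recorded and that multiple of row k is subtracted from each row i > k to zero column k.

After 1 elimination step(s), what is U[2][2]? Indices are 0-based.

U[2][2] = 5

Step 1: pivot at (0,0) is 11.
  row1 ← row1 − (2)·row0  ⇒  L[1][0]=2, U row1=(0, 12, 10, 1)
  row2 ← row2 − (1)·row0  ⇒  L[2][0]=1, U row2=(0, 12, 5, 1)
  row3 ← row3 − (6)·row0  ⇒  L[3][0]=6, U row3=(0, 9, 11, 11)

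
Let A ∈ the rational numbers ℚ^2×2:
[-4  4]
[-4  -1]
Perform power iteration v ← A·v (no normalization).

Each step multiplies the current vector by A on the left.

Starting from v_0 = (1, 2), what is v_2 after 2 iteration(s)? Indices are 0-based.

v_0 = (1, 2).
v_1 = A·v_0 = (4, -6).
v_2 = A·v_1 = (-40, -10).

v_2 = (-40, -10)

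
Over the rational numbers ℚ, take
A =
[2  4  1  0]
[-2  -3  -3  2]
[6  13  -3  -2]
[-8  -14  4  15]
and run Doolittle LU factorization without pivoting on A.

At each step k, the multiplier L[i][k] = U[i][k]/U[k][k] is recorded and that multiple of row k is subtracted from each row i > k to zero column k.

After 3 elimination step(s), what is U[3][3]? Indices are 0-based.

Step 1: pivot at (0,0) is 2.
  row1 ← row1 − (-1)·row0  ⇒  L[1][0]=-1, U row1=(0, 1, -2, 2)
  row2 ← row2 − (3)·row0  ⇒  L[2][0]=3, U row2=(0, 1, -6, -2)
  row3 ← row3 − (-4)·row0  ⇒  L[3][0]=-4, U row3=(0, 2, 8, 15)
Step 2: pivot at (1,1) is 1.
  row2 ← row2 − (1)·row1  ⇒  L[2][1]=1, U row2=(0, 0, -4, -4)
  row3 ← row3 − (2)·row1  ⇒  L[3][1]=2, U row3=(0, 0, 12, 11)
Step 3: pivot at (2,2) is -4.
  row3 ← row3 − (-3)·row2  ⇒  L[3][2]=-3, U row3=(0, 0, 0, -1)

U[3][3] = -1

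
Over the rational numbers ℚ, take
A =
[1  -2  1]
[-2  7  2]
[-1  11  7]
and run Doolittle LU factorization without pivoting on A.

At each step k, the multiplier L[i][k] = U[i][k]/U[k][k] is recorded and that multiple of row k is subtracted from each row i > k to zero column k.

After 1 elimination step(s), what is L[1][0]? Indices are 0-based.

[col 0] pivot 1
  R1 -= -2*R0 → (0, 3, 4)  (L[1][0] := -2)
  R2 -= -1*R0 → (0, 9, 8)  (L[2][0] := -1)

L[1][0] = -2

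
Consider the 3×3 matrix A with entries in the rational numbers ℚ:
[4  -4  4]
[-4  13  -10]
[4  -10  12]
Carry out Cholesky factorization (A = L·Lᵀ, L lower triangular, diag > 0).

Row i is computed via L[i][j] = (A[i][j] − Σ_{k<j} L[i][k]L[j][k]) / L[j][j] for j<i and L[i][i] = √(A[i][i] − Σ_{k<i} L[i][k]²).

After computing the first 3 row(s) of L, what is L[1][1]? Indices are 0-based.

Step 1: L[0][0] = √(4) = 2.
  L[1][0] = (-4) / L[0][0] = -2.
Step 2: L[1][1] = √(9) = 3.
  L[2][0] = (4) / L[0][0] = 2.
  L[2][1] = (-6) / L[1][1] = -2.
Step 3: L[2][2] = √(4) = 2.

L[1][1] = 3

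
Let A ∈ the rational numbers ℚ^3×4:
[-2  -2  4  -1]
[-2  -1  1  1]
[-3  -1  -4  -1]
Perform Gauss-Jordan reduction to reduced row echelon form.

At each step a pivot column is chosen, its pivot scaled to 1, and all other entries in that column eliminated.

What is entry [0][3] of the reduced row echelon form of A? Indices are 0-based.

[1] R0 /= -2  ⇒  (1, 1, -2, 1/2)
     R1 -= -2·R0  ⇒  (0, 1, -3, 2)
     R2 -= -3·R0  ⇒  (0, 2, -10, 1/2)
[2] R1 /= 1  ⇒  (0, 1, -3, 2)
     R0 -= 1·R1  ⇒  (1, 0, 1, -3/2)
     R2 -= 2·R1  ⇒  (0, 0, -4, -7/2)
[3] R2 /= -4  ⇒  (0, 0, 1, 7/8)
     R0 -= 1·R2  ⇒  (1, 0, 0, -19/8)
     R1 -= -3·R2  ⇒  (0, 1, 0, 37/8)

M[0][3] = -19/8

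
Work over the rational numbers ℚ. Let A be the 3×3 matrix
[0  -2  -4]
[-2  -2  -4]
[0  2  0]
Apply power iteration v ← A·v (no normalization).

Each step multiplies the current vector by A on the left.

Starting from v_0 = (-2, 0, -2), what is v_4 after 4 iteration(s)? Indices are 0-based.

v_4 = (256, 288, 64)

v_0 = (-2, 0, -2).
v_1 = A·v_0 = (8, 12, 0).
v_2 = A·v_1 = (-24, -40, 24).
v_3 = A·v_2 = (-16, 32, -80).
v_4 = A·v_3 = (256, 288, 64).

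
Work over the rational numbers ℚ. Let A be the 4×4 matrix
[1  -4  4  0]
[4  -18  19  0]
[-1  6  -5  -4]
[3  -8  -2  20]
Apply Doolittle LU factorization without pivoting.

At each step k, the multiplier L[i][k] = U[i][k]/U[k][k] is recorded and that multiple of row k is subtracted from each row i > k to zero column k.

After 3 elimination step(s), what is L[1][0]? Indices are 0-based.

k=0: U[0][0]=1
  eliminate (1,0): mult=4, new row 1: (0, -2, 3, 0); set L[1][0]=4
  eliminate (2,0): mult=-1, new row 2: (0, 2, -1, -4); set L[2][0]=-1
  eliminate (3,0): mult=3, new row 3: (0, 4, -14, 20); set L[3][0]=3
k=1: U[1][1]=-2
  eliminate (2,1): mult=-1, new row 2: (0, 0, 2, -4); set L[2][1]=-1
  eliminate (3,1): mult=-2, new row 3: (0, 0, -8, 20); set L[3][1]=-2
k=2: U[2][2]=2
  eliminate (3,2): mult=-4, new row 3: (0, 0, 0, 4); set L[3][2]=-4

L[1][0] = 4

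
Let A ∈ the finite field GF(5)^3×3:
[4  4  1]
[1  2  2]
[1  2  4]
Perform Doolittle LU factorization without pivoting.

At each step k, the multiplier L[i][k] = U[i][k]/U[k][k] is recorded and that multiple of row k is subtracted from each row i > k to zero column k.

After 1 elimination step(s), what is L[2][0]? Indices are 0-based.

[col 0] pivot 4
  R1 -= 4*R0 → (0, 1, 3)  (L[1][0] := 4)
  R2 -= 4*R0 → (0, 1, 0)  (L[2][0] := 4)

L[2][0] = 4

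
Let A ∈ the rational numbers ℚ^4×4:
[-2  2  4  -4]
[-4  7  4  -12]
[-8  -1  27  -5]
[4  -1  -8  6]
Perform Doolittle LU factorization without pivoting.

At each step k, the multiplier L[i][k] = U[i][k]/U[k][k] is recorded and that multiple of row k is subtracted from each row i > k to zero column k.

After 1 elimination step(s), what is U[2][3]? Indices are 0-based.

k=0: U[0][0]=-2
  eliminate (1,0): mult=2, new row 1: (0, 3, -4, -4); set L[1][0]=2
  eliminate (2,0): mult=4, new row 2: (0, -9, 11, 11); set L[2][0]=4
  eliminate (3,0): mult=-2, new row 3: (0, 3, 0, -2); set L[3][0]=-2

U[2][3] = 11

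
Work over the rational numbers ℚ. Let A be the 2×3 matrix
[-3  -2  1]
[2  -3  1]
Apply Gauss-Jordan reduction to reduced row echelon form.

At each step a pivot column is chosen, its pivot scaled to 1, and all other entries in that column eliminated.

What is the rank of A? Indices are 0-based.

pivot(0,0)=-3: scale R0 → (1, 2/3, -1/3)
  clear (1,0): R1 −= (2)R0 → (0, -13/3, 5/3)
pivot(1,1)=-13/3: scale R1 → (0, 1, -5/13)
  clear (0,1): R0 −= (2/3)R1 → (1, 0, -1/13)

rank = 2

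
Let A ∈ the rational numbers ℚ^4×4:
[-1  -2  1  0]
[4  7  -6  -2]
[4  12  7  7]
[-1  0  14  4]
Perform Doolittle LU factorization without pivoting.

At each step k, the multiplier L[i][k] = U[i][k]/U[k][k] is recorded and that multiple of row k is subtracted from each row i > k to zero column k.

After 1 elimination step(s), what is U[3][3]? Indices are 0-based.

U[3][3] = 4

[col 0] pivot -1
  R1 -= -4*R0 → (0, -1, -2, -2)  (L[1][0] := -4)
  R2 -= -4*R0 → (0, 4, 11, 7)  (L[2][0] := -4)
  R3 -= 1*R0 → (0, 2, 13, 4)  (L[3][0] := 1)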